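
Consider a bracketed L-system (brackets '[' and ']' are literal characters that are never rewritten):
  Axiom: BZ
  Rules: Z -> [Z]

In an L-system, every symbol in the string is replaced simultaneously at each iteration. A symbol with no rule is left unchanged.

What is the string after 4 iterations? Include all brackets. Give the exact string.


Step 0: BZ
Step 1: B[Z]
Step 2: B[[Z]]
Step 3: B[[[Z]]]
Step 4: B[[[[Z]]]]

Answer: B[[[[Z]]]]


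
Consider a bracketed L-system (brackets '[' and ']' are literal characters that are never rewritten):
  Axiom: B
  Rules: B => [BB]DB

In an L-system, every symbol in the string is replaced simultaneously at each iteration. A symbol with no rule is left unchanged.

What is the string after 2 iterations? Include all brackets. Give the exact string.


Answer: [[BB]DB[BB]DB]D[BB]DB

Derivation:
Step 0: B
Step 1: [BB]DB
Step 2: [[BB]DB[BB]DB]D[BB]DB


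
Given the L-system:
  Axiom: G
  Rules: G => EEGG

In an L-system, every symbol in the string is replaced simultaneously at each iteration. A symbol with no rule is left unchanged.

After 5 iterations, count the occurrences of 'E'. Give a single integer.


Answer: 62

Derivation:
Step 0: G  (0 'E')
Step 1: EEGG  (2 'E')
Step 2: EEEEGGEEGG  (6 'E')
Step 3: EEEEEEGGEEGGEEEEGGEEGG  (14 'E')
Step 4: EEEEEEEEGGEEGGEEEEGGEEGGEEEEEEGGEEGGEEEEGGEEGG  (30 'E')
Step 5: EEEEEEEEEEGGEEGGEEEEGGEEGGEEEEEEGGEEGGEEEEGGEEGGEEEEEEEEGGEEGGEEEEGGEEGGEEEEEEGGEEGGEEEEGGEEGG  (62 'E')


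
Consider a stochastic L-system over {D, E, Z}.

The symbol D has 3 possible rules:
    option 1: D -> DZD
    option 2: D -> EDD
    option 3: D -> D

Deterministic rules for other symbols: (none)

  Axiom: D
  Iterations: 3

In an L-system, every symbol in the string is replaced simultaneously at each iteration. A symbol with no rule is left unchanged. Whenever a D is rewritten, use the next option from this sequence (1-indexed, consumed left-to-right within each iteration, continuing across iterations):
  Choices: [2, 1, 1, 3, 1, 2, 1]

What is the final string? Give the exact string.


Answer: EDZDZDEDDZDZD

Derivation:
Step 0: D
Step 1: EDD  (used choices [2])
Step 2: EDZDDZD  (used choices [1, 1])
Step 3: EDZDZDEDDZDZD  (used choices [3, 1, 2, 1])


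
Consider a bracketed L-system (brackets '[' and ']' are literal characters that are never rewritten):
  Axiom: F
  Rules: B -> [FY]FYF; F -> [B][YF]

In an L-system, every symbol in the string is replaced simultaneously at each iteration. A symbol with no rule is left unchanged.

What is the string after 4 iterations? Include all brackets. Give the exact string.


Answer: [[[[FY]FYF][Y[B][YF]]Y][[FY]FYF][Y[B][YF]]Y[[FY]FYF][Y[B][YF]]][Y[[[B][YF]Y][B][YF]Y[B][YF]][Y[[FY]FYF][Y[B][YF]]]]

Derivation:
Step 0: F
Step 1: [B][YF]
Step 2: [[FY]FYF][Y[B][YF]]
Step 3: [[[B][YF]Y][B][YF]Y[B][YF]][Y[[FY]FYF][Y[B][YF]]]
Step 4: [[[[FY]FYF][Y[B][YF]]Y][[FY]FYF][Y[B][YF]]Y[[FY]FYF][Y[B][YF]]][Y[[[B][YF]Y][B][YF]Y[B][YF]][Y[[FY]FYF][Y[B][YF]]]]


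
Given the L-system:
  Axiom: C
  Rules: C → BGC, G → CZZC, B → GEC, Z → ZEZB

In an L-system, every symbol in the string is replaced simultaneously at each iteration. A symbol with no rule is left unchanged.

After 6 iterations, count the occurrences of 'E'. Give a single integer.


Step 0: length=1, 'E' count=0
Step 1: length=3, 'E' count=0
Step 2: length=10, 'E' count=1
Step 3: length=32, 'E' count=4
Step 4: length=101, 'E' count=18
Step 5: length=308, 'E' count=61
Step 6: length=926, 'E' count=194
Final string: CZZCEBGCBGCZEZBZEZBBGCGECCZZCBGCZEZBEZEZBGECEZEZBEZEZBGECCZZCEBGCZEZBEZEZBGECEZEZBEZEZBGECCZZCEBGCCZZCEBGCBGCZEZBZEZBBGCGECCZZCBGCEBGCZEZBZEZBBGCEGECCZZCBGCGECCZZCBGCZEZBEZEZBGECZEZBEZEZBGECGECCZZCBGCCZZCEBGCBGCZEZBZEZBBGCGECCZZCBGCBGCZEZBZEZBBGCEGECCZZCBGCGECCZZCBGCZEZBEZEZBGECZEZBEZEZBGECGECCZZCBGCCZZCEBGCBGCZEZBZEZBBGCGECCZZCBGCZEZBEZEZBGECEZEZBEZEZBGECCZZCEBGCEZEZBEZEZBGECEZEZBEZEZBGECCZZCEBGCBGCZEZBZEZBBGCEGECCZZCBGCZEZBEZEZBGECEZEZBEZEZBGECCZZCEBGCEZEZBEZEZBGECEZEZBEZEZBGECCZZCEBGCBGCZEZBZEZBBGCEGECCZZCBGCBGCZEZBZEZBBGCEGECCZZCBGCGECCZZCBGCZEZBEZEZBGECZEZBEZEZBGECGECCZZCBGCCZZCEBGCBGCZEZBZEZBBGCGECCZZCBGCGECCZZCBGCZEZBEZEZBGECZEZBEZEZBGECGECCZZCBGCECZZCEBGCBGCZEZBZEZBBGCGECCZZCBGCCZZCEBGCBGCZEZBZEZBBGCGECCZZCBGCZEZBEZEZBGECEZEZBEZEZBGECCZZCEBGCZEZBEZEZBGECEZEZBEZEZBGECCZZCEBGCCZZCEBGCBGCZEZBZEZBBGCGECCZZCBGCBGCZEZBZEZBBGCEGECCZZCBGCGECCZZCBGCZEZBEZEZBGECZEZBEZEZBGECGECCZZCBGCCZZCEBGCBGCZEZBZEZBBGCGECCZZCBGC

Answer: 194


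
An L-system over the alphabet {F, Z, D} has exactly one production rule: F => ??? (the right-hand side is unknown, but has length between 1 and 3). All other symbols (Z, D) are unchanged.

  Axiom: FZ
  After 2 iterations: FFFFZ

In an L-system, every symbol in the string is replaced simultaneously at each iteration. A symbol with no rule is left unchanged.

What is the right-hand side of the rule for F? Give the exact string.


Answer: FF

Derivation:
Trying F => FF:
  Step 0: FZ
  Step 1: FFZ
  Step 2: FFFFZ
Matches the given result.


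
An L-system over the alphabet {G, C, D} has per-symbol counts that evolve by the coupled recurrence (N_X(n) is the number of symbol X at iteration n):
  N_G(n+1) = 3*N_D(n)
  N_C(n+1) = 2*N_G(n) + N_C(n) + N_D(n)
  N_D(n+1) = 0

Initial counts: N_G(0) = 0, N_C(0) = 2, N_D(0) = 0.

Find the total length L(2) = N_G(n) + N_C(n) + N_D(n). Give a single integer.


Step 0: N_G=0, N_C=2, N_D=0, L=2
Step 1: N_G=0, N_C=2, N_D=0, L=2
Step 2: N_G=0, N_C=2, N_D=0, L=2

Answer: 2


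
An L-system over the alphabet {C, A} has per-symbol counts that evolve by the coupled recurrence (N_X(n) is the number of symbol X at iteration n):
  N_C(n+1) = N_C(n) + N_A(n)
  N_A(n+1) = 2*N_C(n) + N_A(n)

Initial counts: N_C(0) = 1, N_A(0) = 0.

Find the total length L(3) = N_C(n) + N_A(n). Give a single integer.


Answer: 17

Derivation:
Step 0: N_C=1, N_A=0, L=1
Step 1: N_C=1, N_A=2, L=3
Step 2: N_C=3, N_A=4, L=7
Step 3: N_C=7, N_A=10, L=17


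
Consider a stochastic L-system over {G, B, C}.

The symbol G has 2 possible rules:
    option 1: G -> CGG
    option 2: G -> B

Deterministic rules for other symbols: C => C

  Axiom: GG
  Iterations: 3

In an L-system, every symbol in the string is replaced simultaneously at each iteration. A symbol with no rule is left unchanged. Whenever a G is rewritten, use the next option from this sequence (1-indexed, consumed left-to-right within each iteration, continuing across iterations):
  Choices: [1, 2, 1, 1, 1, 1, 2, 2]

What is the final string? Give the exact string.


Answer: CCCGGCGGCBBB

Derivation:
Step 0: GG
Step 1: CGGB  (used choices [1, 2])
Step 2: CCGGCGGB  (used choices [1, 1])
Step 3: CCCGGCGGCBBB  (used choices [1, 1, 2, 2])


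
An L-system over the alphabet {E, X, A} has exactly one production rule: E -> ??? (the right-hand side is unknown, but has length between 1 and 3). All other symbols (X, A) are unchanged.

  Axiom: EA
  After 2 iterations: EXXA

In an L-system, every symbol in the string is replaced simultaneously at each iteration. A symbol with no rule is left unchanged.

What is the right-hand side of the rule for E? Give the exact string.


Trying E -> EX:
  Step 0: EA
  Step 1: EXA
  Step 2: EXXA
Matches the given result.

Answer: EX


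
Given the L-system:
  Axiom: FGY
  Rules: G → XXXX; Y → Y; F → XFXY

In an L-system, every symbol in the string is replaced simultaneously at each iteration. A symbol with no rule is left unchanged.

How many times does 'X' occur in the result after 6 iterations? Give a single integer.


Step 0: FGY  (0 'X')
Step 1: XFXYXXXXY  (6 'X')
Step 2: XXFXYXYXXXXY  (8 'X')
Step 3: XXXFXYXYXYXXXXY  (10 'X')
Step 4: XXXXFXYXYXYXYXXXXY  (12 'X')
Step 5: XXXXXFXYXYXYXYXYXXXXY  (14 'X')
Step 6: XXXXXXFXYXYXYXYXYXYXXXXY  (16 'X')

Answer: 16


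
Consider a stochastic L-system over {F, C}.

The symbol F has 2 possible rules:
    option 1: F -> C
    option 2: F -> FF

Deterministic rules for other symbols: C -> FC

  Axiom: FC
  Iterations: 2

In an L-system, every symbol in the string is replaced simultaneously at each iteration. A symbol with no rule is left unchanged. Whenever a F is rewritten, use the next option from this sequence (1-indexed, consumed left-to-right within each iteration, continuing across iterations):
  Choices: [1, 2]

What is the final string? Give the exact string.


Step 0: FC
Step 1: CFC  (used choices [1])
Step 2: FCFFFC  (used choices [2])

Answer: FCFFFC


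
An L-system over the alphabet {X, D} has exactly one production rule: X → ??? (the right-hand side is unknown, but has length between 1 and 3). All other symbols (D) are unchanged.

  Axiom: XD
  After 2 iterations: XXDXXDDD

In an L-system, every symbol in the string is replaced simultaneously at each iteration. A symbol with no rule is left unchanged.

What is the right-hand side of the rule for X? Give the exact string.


Answer: XXD

Derivation:
Trying X → XXD:
  Step 0: XD
  Step 1: XXDD
  Step 2: XXDXXDDD
Matches the given result.


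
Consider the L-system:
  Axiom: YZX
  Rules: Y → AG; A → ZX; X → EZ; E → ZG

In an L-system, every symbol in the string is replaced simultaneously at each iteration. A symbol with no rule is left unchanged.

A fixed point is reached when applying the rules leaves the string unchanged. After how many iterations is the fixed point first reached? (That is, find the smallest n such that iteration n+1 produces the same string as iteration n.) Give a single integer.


Answer: 4

Derivation:
Step 0: YZX
Step 1: AGZEZ
Step 2: ZXGZZGZ
Step 3: ZEZGZZGZ
Step 4: ZZGZGZZGZ
Step 5: ZZGZGZZGZ  (unchanged — fixed point at step 4)


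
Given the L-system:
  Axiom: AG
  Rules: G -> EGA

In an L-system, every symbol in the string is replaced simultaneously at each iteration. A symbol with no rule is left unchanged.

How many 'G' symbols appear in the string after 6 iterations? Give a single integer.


Answer: 1

Derivation:
Step 0: AG  (1 'G')
Step 1: AEGA  (1 'G')
Step 2: AEEGAA  (1 'G')
Step 3: AEEEGAAA  (1 'G')
Step 4: AEEEEGAAAA  (1 'G')
Step 5: AEEEEEGAAAAA  (1 'G')
Step 6: AEEEEEEGAAAAAA  (1 'G')


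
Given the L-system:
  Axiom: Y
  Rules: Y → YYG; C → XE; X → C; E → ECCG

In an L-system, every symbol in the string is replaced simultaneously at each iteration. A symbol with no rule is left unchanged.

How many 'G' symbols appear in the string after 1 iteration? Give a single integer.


Step 0: Y  (0 'G')
Step 1: YYG  (1 'G')

Answer: 1


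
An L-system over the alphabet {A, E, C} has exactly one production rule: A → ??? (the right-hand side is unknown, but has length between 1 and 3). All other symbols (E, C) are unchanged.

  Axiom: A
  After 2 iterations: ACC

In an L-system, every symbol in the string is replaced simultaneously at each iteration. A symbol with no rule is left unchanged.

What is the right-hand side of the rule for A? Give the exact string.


Answer: AC

Derivation:
Trying A → AC:
  Step 0: A
  Step 1: AC
  Step 2: ACC
Matches the given result.


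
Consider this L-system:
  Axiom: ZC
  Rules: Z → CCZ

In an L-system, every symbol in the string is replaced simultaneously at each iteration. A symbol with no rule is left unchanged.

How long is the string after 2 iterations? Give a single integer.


Answer: 6

Derivation:
Step 0: length = 2
Step 1: length = 4
Step 2: length = 6


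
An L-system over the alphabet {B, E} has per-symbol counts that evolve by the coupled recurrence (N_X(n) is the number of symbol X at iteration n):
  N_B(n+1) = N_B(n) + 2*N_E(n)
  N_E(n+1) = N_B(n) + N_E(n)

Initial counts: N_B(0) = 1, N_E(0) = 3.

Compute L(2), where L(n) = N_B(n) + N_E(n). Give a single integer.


Step 0: N_B=1, N_E=3, L=4
Step 1: N_B=7, N_E=4, L=11
Step 2: N_B=15, N_E=11, L=26

Answer: 26


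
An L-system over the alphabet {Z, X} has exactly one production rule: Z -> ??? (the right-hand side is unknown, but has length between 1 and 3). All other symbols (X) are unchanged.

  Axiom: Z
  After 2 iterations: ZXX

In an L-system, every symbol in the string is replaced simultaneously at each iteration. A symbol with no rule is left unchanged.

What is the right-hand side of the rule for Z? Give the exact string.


Trying Z -> ZX:
  Step 0: Z
  Step 1: ZX
  Step 2: ZXX
Matches the given result.

Answer: ZX


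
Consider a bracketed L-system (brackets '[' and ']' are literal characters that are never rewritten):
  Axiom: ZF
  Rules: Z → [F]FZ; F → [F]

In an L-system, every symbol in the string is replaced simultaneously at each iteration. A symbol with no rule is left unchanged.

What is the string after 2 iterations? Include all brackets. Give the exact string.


Answer: [[F]][F][F]FZ[[F]]

Derivation:
Step 0: ZF
Step 1: [F]FZ[F]
Step 2: [[F]][F][F]FZ[[F]]


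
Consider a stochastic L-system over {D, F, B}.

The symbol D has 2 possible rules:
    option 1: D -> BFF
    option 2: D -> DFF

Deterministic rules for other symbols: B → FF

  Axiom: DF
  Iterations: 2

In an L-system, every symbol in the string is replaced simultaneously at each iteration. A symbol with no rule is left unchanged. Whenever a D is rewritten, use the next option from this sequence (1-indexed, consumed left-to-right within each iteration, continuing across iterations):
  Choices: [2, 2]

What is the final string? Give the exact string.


Step 0: DF
Step 1: DFFF  (used choices [2])
Step 2: DFFFFF  (used choices [2])

Answer: DFFFFF


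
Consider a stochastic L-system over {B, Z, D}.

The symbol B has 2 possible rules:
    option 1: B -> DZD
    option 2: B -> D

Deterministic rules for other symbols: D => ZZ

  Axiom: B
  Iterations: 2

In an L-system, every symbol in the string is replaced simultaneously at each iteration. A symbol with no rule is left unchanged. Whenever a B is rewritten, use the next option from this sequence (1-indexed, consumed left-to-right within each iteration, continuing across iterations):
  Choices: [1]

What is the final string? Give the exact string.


Answer: ZZZZZ

Derivation:
Step 0: B
Step 1: DZD  (used choices [1])
Step 2: ZZZZZ  (used choices [])


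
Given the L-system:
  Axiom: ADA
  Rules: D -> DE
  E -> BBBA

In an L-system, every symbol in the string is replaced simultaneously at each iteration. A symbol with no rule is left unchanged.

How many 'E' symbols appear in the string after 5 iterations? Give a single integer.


Step 0: ADA  (0 'E')
Step 1: ADEA  (1 'E')
Step 2: ADEBBBAA  (1 'E')
Step 3: ADEBBBABBBAA  (1 'E')
Step 4: ADEBBBABBBABBBAA  (1 'E')
Step 5: ADEBBBABBBABBBABBBAA  (1 'E')

Answer: 1


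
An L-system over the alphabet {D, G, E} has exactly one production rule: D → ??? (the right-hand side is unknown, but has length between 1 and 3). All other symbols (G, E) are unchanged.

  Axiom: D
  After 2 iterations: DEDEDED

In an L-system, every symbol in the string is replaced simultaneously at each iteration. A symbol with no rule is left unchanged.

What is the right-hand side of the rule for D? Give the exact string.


Answer: DED

Derivation:
Trying D → DED:
  Step 0: D
  Step 1: DED
  Step 2: DEDEDED
Matches the given result.


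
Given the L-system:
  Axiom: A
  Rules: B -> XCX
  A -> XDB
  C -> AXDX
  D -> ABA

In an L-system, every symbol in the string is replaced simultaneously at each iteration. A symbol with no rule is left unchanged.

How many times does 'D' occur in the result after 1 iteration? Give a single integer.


Step 0: A  (0 'D')
Step 1: XDB  (1 'D')

Answer: 1


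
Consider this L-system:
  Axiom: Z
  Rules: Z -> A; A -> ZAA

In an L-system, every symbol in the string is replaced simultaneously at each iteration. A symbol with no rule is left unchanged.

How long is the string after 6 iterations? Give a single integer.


Answer: 99

Derivation:
Step 0: length = 1
Step 1: length = 1
Step 2: length = 3
Step 3: length = 7
Step 4: length = 17
Step 5: length = 41
Step 6: length = 99


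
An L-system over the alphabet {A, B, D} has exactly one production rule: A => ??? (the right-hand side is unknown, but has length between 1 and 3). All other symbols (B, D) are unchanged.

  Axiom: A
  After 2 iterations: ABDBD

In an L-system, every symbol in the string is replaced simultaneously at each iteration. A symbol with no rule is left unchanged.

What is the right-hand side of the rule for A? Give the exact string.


Answer: ABD

Derivation:
Trying A => ABD:
  Step 0: A
  Step 1: ABD
  Step 2: ABDBD
Matches the given result.


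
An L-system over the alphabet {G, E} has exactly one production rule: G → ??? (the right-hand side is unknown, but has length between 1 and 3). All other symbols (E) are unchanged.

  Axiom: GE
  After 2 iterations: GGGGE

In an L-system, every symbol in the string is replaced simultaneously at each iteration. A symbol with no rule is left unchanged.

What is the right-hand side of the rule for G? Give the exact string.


Trying G → GG:
  Step 0: GE
  Step 1: GGE
  Step 2: GGGGE
Matches the given result.

Answer: GG


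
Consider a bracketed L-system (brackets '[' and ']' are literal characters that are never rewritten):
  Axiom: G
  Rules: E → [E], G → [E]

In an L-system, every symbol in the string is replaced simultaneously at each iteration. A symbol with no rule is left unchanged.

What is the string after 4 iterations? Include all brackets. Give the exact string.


Step 0: G
Step 1: [E]
Step 2: [[E]]
Step 3: [[[E]]]
Step 4: [[[[E]]]]

Answer: [[[[E]]]]


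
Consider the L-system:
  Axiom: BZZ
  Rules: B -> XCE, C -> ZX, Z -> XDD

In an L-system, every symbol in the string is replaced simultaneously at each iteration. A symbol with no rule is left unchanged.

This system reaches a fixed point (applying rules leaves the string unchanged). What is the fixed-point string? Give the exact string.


Answer: XXDDXEXDDXDD

Derivation:
Step 0: BZZ
Step 1: XCEXDDXDD
Step 2: XZXEXDDXDD
Step 3: XXDDXEXDDXDD
Step 4: XXDDXEXDDXDD  (unchanged — fixed point at step 3)


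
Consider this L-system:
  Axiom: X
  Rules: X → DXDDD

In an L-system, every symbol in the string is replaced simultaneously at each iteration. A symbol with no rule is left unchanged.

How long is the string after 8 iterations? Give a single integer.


Step 0: length = 1
Step 1: length = 5
Step 2: length = 9
Step 3: length = 13
Step 4: length = 17
Step 5: length = 21
Step 6: length = 25
Step 7: length = 29
Step 8: length = 33

Answer: 33


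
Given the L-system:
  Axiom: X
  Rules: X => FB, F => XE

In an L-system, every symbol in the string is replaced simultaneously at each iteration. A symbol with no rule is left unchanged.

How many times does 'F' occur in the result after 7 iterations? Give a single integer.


Answer: 1

Derivation:
Step 0: X  (0 'F')
Step 1: FB  (1 'F')
Step 2: XEB  (0 'F')
Step 3: FBEB  (1 'F')
Step 4: XEBEB  (0 'F')
Step 5: FBEBEB  (1 'F')
Step 6: XEBEBEB  (0 'F')
Step 7: FBEBEBEB  (1 'F')


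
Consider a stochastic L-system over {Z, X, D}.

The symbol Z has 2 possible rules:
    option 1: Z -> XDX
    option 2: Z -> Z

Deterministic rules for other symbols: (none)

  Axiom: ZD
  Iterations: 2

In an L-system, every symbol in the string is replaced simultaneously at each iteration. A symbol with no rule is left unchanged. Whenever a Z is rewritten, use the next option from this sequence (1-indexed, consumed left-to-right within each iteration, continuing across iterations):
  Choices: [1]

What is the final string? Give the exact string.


Step 0: ZD
Step 1: XDXD  (used choices [1])
Step 2: XDXD  (used choices [])

Answer: XDXD


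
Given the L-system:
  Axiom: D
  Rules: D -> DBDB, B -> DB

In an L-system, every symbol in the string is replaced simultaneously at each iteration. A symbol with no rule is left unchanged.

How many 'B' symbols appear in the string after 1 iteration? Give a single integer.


Step 0: D  (0 'B')
Step 1: DBDB  (2 'B')

Answer: 2


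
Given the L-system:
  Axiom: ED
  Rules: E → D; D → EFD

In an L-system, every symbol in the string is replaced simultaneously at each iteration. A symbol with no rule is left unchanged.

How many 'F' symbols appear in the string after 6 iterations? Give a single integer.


Step 0: ED  (0 'F')
Step 1: DEFD  (1 'F')
Step 2: EFDDFEFD  (3 'F')
Step 3: DFEFDEFDFDFEFD  (6 'F')
Step 4: EFDFDFEFDDFEFDFEFDFDFEFD  (11 'F')
Step 5: DFEFDFEFDFDFEFDEFDFDFEFDFDFEFDFEFDFDFEFD  (19 'F')
Step 6: EFDFDFEFDFDFEFDFEFDFDFEFDDFEFDFEFDFDFEFDFEFDFDFEFDFDFEFDFEFDFDFEFD  (32 'F')

Answer: 32


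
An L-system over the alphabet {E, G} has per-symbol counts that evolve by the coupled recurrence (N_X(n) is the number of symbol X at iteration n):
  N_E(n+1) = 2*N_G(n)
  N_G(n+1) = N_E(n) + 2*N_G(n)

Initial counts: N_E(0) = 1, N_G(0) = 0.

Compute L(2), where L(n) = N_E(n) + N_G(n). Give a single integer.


Step 0: N_E=1, N_G=0, L=1
Step 1: N_E=0, N_G=1, L=1
Step 2: N_E=2, N_G=2, L=4

Answer: 4


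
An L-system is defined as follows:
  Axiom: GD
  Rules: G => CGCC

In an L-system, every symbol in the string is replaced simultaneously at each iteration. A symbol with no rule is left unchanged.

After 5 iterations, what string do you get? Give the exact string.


Answer: CCCCCGCCCCCCCCCCD

Derivation:
Step 0: GD
Step 1: CGCCD
Step 2: CCGCCCCD
Step 3: CCCGCCCCCCD
Step 4: CCCCGCCCCCCCCD
Step 5: CCCCCGCCCCCCCCCCD


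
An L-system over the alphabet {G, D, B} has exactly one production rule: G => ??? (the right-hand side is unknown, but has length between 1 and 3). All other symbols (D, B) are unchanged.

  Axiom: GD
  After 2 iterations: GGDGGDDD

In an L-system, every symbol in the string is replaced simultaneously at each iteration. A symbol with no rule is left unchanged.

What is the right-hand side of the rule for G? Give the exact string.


Trying G => GGD:
  Step 0: GD
  Step 1: GGDD
  Step 2: GGDGGDDD
Matches the given result.

Answer: GGD


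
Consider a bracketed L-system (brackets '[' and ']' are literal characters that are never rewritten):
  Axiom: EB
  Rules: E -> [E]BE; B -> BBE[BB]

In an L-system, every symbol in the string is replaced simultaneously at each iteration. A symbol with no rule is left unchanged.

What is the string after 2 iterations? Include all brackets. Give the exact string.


Step 0: EB
Step 1: [E]BEBBE[BB]
Step 2: [[E]BE]BBE[BB][E]BEBBE[BB]BBE[BB][E]BE[BBE[BB]BBE[BB]]

Answer: [[E]BE]BBE[BB][E]BEBBE[BB]BBE[BB][E]BE[BBE[BB]BBE[BB]]


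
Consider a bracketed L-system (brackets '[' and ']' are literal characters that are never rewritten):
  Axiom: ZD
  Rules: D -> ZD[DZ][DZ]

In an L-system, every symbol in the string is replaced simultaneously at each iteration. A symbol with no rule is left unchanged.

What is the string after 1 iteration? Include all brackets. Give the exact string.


Step 0: ZD
Step 1: ZZD[DZ][DZ]

Answer: ZZD[DZ][DZ]


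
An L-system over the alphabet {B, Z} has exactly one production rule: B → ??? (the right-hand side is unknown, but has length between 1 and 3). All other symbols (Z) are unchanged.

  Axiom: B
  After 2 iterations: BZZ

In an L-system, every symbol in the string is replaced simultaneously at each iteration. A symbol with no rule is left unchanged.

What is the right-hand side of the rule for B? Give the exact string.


Answer: BZ

Derivation:
Trying B → BZ:
  Step 0: B
  Step 1: BZ
  Step 2: BZZ
Matches the given result.


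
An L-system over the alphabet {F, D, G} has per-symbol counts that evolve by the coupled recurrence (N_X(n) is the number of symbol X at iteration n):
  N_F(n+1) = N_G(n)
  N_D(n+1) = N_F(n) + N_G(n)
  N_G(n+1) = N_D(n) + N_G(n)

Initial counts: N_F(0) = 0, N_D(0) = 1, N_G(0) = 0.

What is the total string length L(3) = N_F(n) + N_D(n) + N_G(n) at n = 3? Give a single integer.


Answer: 5

Derivation:
Step 0: N_F=0, N_D=1, N_G=0, L=1
Step 1: N_F=0, N_D=0, N_G=1, L=1
Step 2: N_F=1, N_D=1, N_G=1, L=3
Step 3: N_F=1, N_D=2, N_G=2, L=5


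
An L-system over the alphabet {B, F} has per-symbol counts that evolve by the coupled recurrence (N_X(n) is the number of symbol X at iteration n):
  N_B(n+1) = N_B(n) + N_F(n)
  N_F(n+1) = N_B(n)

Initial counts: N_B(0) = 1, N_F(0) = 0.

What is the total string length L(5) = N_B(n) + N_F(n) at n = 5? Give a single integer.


Step 0: N_B=1, N_F=0, L=1
Step 1: N_B=1, N_F=1, L=2
Step 2: N_B=2, N_F=1, L=3
Step 3: N_B=3, N_F=2, L=5
Step 4: N_B=5, N_F=3, L=8
Step 5: N_B=8, N_F=5, L=13

Answer: 13


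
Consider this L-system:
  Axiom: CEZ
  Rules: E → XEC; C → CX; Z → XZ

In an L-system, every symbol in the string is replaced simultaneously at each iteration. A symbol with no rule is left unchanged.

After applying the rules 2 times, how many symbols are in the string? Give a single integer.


Answer: 12

Derivation:
Step 0: length = 3
Step 1: length = 7
Step 2: length = 12


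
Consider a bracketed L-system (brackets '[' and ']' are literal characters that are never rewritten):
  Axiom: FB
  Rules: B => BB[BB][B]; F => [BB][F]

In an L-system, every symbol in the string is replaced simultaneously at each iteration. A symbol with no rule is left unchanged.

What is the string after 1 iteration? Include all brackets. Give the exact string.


Answer: [BB][F]BB[BB][B]

Derivation:
Step 0: FB
Step 1: [BB][F]BB[BB][B]


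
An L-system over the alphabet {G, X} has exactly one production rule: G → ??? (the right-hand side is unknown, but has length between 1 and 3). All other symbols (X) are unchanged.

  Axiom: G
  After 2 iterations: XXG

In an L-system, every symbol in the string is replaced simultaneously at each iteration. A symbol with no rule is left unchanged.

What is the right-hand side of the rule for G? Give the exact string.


Trying G → XG:
  Step 0: G
  Step 1: XG
  Step 2: XXG
Matches the given result.

Answer: XG


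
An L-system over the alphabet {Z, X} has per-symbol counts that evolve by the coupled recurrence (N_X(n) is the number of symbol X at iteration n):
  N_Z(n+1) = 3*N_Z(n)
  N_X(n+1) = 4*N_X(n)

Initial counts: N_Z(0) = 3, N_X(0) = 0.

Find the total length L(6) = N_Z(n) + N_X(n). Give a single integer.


Answer: 2187

Derivation:
Step 0: N_Z=3, N_X=0, L=3
Step 1: N_Z=9, N_X=0, L=9
Step 2: N_Z=27, N_X=0, L=27
Step 3: N_Z=81, N_X=0, L=81
Step 4: N_Z=243, N_X=0, L=243
Step 5: N_Z=729, N_X=0, L=729
Step 6: N_Z=2187, N_X=0, L=2187


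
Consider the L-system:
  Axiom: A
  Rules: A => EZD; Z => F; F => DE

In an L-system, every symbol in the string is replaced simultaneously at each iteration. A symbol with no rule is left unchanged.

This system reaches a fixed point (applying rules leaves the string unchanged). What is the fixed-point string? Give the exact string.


Answer: EDED

Derivation:
Step 0: A
Step 1: EZD
Step 2: EFD
Step 3: EDED
Step 4: EDED  (unchanged — fixed point at step 3)


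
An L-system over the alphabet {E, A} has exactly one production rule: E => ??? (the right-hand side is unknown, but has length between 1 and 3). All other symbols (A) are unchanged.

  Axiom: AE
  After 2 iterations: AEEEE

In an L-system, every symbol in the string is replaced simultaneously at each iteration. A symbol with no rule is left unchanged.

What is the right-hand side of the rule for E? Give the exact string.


Answer: EE

Derivation:
Trying E => EE:
  Step 0: AE
  Step 1: AEE
  Step 2: AEEEE
Matches the given result.


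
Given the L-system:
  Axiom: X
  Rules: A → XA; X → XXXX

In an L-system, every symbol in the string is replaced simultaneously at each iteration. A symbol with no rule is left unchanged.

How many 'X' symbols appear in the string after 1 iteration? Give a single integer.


Step 0: X  (1 'X')
Step 1: XXXX  (4 'X')

Answer: 4


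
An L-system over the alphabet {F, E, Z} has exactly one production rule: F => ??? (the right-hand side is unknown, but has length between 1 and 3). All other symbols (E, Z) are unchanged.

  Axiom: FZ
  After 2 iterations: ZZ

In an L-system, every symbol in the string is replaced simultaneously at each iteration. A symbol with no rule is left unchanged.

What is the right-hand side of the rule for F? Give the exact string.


Trying F => Z:
  Step 0: FZ
  Step 1: ZZ
  Step 2: ZZ
Matches the given result.

Answer: Z


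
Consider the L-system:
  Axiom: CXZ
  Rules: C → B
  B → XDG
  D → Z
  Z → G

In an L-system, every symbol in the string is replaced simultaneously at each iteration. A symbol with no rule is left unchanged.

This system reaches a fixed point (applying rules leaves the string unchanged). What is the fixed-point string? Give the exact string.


Step 0: CXZ
Step 1: BXG
Step 2: XDGXG
Step 3: XZGXG
Step 4: XGGXG
Step 5: XGGXG  (unchanged — fixed point at step 4)

Answer: XGGXG


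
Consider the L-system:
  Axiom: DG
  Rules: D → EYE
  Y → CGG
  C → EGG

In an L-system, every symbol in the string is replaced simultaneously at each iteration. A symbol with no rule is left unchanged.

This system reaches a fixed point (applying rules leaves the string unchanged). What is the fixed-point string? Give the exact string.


Step 0: DG
Step 1: EYEG
Step 2: ECGGEG
Step 3: EEGGGGEG
Step 4: EEGGGGEG  (unchanged — fixed point at step 3)

Answer: EEGGGGEG


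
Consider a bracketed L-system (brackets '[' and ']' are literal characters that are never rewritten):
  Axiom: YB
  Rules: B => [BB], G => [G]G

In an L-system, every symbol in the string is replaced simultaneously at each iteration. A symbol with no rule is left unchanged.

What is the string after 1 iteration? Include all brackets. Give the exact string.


Answer: Y[BB]

Derivation:
Step 0: YB
Step 1: Y[BB]


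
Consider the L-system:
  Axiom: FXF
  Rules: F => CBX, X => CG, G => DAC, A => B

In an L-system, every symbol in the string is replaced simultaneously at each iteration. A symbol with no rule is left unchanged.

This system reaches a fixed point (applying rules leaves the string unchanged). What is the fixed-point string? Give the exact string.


Step 0: FXF
Step 1: CBXCGCBX
Step 2: CBCGCDACCBCG
Step 3: CBCDACCDBCCBCDAC
Step 4: CBCDBCCDBCCBCDBC
Step 5: CBCDBCCDBCCBCDBC  (unchanged — fixed point at step 4)

Answer: CBCDBCCDBCCBCDBC


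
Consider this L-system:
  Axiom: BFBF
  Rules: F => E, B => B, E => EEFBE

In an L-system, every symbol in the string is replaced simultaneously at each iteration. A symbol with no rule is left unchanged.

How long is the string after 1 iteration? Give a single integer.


Step 0: length = 4
Step 1: length = 4

Answer: 4


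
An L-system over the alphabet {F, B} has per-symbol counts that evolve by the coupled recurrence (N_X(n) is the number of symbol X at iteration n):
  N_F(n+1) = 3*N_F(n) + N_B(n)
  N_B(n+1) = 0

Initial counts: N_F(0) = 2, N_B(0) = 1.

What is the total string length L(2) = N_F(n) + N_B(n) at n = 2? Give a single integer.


Step 0: N_F=2, N_B=1, L=3
Step 1: N_F=7, N_B=0, L=7
Step 2: N_F=21, N_B=0, L=21

Answer: 21


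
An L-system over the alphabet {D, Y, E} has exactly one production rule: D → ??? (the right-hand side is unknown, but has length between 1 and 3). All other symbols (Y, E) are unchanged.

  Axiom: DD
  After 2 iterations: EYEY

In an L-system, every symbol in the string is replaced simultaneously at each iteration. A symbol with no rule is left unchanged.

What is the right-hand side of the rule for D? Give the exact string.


Trying D → EY:
  Step 0: DD
  Step 1: EYEY
  Step 2: EYEY
Matches the given result.

Answer: EY


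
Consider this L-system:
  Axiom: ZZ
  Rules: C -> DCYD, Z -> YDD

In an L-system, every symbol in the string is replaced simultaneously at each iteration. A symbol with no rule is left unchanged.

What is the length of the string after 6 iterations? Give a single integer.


Answer: 6

Derivation:
Step 0: length = 2
Step 1: length = 6
Step 2: length = 6
Step 3: length = 6
Step 4: length = 6
Step 5: length = 6
Step 6: length = 6


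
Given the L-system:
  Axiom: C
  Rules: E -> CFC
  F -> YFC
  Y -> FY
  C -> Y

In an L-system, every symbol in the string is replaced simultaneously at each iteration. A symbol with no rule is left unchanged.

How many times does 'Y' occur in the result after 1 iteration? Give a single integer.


Step 0: C  (0 'Y')
Step 1: Y  (1 'Y')

Answer: 1


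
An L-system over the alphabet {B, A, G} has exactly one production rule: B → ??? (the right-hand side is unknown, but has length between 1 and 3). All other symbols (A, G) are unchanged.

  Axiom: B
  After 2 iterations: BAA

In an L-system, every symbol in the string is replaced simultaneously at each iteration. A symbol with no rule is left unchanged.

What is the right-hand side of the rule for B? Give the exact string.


Trying B → BA:
  Step 0: B
  Step 1: BA
  Step 2: BAA
Matches the given result.

Answer: BA


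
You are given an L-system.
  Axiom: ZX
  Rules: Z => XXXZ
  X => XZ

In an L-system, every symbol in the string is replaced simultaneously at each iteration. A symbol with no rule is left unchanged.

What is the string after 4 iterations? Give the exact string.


Step 0: ZX
Step 1: XXXZXZ
Step 2: XZXZXZXXXZXZXXXZ
Step 3: XZXXXZXZXXXZXZXXXZXZXZXZXXXZXZXXXZXZXZXZXXXZ
Step 4: XZXXXZXZXZXZXXXZXZXXXZXZXZXZXXXZXZXXXZXZXZXZXXXZXZXXXZXZXXXZXZXXXZXZXZXZXXXZXZXXXZXZXZXZXXXZXZXXXZXZXXXZXZXXXZXZXZXZXXXZ

Answer: XZXXXZXZXZXZXXXZXZXXXZXZXZXZXXXZXZXXXZXZXZXZXXXZXZXXXZXZXXXZXZXXXZXZXZXZXXXZXZXXXZXZXZXZXXXZXZXXXZXZXXXZXZXXXZXZXZXZXXXZ


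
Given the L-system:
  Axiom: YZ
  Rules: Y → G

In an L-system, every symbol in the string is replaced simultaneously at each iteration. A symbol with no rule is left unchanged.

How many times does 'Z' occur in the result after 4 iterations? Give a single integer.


Answer: 1

Derivation:
Step 0: YZ  (1 'Z')
Step 1: GZ  (1 'Z')
Step 2: GZ  (1 'Z')
Step 3: GZ  (1 'Z')
Step 4: GZ  (1 'Z')


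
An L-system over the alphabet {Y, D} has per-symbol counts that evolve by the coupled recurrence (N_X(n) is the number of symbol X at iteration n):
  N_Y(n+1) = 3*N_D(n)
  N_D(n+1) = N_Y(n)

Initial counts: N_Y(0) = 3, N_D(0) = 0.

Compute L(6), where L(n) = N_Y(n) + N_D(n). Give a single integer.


Answer: 81

Derivation:
Step 0: N_Y=3, N_D=0, L=3
Step 1: N_Y=0, N_D=3, L=3
Step 2: N_Y=9, N_D=0, L=9
Step 3: N_Y=0, N_D=9, L=9
Step 4: N_Y=27, N_D=0, L=27
Step 5: N_Y=0, N_D=27, L=27
Step 6: N_Y=81, N_D=0, L=81


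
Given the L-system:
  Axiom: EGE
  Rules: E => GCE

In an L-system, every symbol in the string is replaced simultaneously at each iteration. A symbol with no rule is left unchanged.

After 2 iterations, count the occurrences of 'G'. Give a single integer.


Step 0: EGE  (1 'G')
Step 1: GCEGGCE  (3 'G')
Step 2: GCGCEGGCGCE  (5 'G')

Answer: 5


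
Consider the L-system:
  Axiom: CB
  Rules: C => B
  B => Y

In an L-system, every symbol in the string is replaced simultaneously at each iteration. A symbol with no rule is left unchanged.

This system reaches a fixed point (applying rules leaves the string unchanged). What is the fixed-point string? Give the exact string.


Answer: YY

Derivation:
Step 0: CB
Step 1: BY
Step 2: YY
Step 3: YY  (unchanged — fixed point at step 2)


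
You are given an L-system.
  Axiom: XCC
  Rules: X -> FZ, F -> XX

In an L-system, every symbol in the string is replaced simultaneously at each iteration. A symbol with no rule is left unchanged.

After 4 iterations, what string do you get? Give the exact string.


Step 0: XCC
Step 1: FZCC
Step 2: XXZCC
Step 3: FZFZZCC
Step 4: XXZXXZZCC

Answer: XXZXXZZCC


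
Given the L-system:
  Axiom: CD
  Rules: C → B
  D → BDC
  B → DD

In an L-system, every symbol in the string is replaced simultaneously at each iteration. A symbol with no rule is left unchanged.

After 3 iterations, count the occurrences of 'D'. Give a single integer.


Answer: 9

Derivation:
Step 0: CD  (1 'D')
Step 1: BBDC  (1 'D')
Step 2: DDDDBDCB  (5 'D')
Step 3: BDCBDCBDCBDCDDBDCBDD  (9 'D')


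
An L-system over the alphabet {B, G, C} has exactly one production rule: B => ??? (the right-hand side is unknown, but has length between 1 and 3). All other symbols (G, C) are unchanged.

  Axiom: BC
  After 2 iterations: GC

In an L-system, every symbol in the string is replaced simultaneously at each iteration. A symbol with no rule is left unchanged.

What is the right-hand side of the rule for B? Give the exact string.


Trying B => G:
  Step 0: BC
  Step 1: GC
  Step 2: GC
Matches the given result.

Answer: G


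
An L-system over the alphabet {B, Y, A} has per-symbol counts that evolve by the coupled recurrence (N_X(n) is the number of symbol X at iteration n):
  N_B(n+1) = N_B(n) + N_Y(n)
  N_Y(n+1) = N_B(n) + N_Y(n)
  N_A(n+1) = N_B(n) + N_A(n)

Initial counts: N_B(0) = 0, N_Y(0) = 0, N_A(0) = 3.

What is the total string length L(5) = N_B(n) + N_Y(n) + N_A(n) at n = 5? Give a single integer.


Step 0: N_B=0, N_Y=0, N_A=3, L=3
Step 1: N_B=0, N_Y=0, N_A=3, L=3
Step 2: N_B=0, N_Y=0, N_A=3, L=3
Step 3: N_B=0, N_Y=0, N_A=3, L=3
Step 4: N_B=0, N_Y=0, N_A=3, L=3
Step 5: N_B=0, N_Y=0, N_A=3, L=3

Answer: 3


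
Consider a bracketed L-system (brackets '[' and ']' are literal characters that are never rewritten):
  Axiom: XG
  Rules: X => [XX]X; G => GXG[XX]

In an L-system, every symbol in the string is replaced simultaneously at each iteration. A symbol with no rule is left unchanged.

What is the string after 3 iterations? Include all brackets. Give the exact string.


Answer: [[[XX]X[XX]X][XX]X[[XX]X[XX]X][XX]X][[XX]X[XX]X][XX]XGXG[XX][XX]XGXG[XX][[XX]X[XX]X][[XX]X[XX]X][XX]XGXG[XX][XX]XGXG[XX][[XX]X[XX]X][[[XX]X[XX]X][XX]X[[XX]X[XX]X][XX]X]

Derivation:
Step 0: XG
Step 1: [XX]XGXG[XX]
Step 2: [[XX]X[XX]X][XX]XGXG[XX][XX]XGXG[XX][[XX]X[XX]X]
Step 3: [[[XX]X[XX]X][XX]X[[XX]X[XX]X][XX]X][[XX]X[XX]X][XX]XGXG[XX][XX]XGXG[XX][[XX]X[XX]X][[XX]X[XX]X][XX]XGXG[XX][XX]XGXG[XX][[XX]X[XX]X][[[XX]X[XX]X][XX]X[[XX]X[XX]X][XX]X]


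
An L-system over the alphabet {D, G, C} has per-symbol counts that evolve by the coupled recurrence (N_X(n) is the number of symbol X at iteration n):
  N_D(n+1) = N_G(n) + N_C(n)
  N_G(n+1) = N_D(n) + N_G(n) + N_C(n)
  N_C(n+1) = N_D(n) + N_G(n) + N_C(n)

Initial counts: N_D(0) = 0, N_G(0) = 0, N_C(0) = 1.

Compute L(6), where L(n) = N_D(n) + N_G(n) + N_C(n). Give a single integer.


Answer: 448

Derivation:
Step 0: N_D=0, N_G=0, N_C=1, L=1
Step 1: N_D=1, N_G=1, N_C=1, L=3
Step 2: N_D=2, N_G=3, N_C=3, L=8
Step 3: N_D=6, N_G=8, N_C=8, L=22
Step 4: N_D=16, N_G=22, N_C=22, L=60
Step 5: N_D=44, N_G=60, N_C=60, L=164
Step 6: N_D=120, N_G=164, N_C=164, L=448


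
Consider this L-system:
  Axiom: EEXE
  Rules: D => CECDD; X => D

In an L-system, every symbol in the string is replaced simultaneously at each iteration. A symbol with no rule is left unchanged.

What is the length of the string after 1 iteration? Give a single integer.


Answer: 4

Derivation:
Step 0: length = 4
Step 1: length = 4


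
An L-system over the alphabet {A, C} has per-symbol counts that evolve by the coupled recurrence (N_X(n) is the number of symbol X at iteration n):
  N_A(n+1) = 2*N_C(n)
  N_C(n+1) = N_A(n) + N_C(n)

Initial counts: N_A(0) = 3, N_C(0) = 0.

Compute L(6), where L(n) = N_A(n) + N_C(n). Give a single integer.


Answer: 129

Derivation:
Step 0: N_A=3, N_C=0, L=3
Step 1: N_A=0, N_C=3, L=3
Step 2: N_A=6, N_C=3, L=9
Step 3: N_A=6, N_C=9, L=15
Step 4: N_A=18, N_C=15, L=33
Step 5: N_A=30, N_C=33, L=63
Step 6: N_A=66, N_C=63, L=129


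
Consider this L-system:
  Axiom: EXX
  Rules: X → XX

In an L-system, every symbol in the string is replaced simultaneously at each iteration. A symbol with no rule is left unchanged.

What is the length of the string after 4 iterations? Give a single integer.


Answer: 33

Derivation:
Step 0: length = 3
Step 1: length = 5
Step 2: length = 9
Step 3: length = 17
Step 4: length = 33


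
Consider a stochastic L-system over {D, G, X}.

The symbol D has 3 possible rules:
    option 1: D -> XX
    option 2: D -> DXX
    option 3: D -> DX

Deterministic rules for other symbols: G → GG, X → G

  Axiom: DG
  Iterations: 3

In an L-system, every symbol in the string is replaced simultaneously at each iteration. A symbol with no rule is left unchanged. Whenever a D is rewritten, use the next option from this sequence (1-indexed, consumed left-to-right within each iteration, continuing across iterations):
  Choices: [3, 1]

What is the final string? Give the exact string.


Step 0: DG
Step 1: DXGG  (used choices [3])
Step 2: XXGGGGG  (used choices [1])
Step 3: GGGGGGGGGGGG  (used choices [])

Answer: GGGGGGGGGGGG
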